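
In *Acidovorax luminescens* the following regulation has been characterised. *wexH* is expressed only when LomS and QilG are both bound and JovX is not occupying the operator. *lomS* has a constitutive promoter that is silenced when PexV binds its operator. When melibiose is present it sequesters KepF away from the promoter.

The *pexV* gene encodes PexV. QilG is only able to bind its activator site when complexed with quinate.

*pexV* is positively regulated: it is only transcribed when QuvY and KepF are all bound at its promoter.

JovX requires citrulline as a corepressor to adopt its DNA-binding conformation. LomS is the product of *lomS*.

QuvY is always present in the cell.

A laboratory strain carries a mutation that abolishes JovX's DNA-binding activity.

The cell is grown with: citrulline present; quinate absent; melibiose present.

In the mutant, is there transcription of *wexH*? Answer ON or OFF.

JovX is non-functional in this strain, so it has no effect.
QuvY is produced constitutively and is active.
Melibiose is present, so KepF is inactive.
Required activator KepF is absent, so *pexV* is not transcribed.
So PexV is not produced.
With no repressor bound, *lomS* is transcribed.
So LomS is produced and active.
Quinate is absent, so QilG is inactive.
Required activator QilG is absent, so *wexH* is not transcribed.

OFF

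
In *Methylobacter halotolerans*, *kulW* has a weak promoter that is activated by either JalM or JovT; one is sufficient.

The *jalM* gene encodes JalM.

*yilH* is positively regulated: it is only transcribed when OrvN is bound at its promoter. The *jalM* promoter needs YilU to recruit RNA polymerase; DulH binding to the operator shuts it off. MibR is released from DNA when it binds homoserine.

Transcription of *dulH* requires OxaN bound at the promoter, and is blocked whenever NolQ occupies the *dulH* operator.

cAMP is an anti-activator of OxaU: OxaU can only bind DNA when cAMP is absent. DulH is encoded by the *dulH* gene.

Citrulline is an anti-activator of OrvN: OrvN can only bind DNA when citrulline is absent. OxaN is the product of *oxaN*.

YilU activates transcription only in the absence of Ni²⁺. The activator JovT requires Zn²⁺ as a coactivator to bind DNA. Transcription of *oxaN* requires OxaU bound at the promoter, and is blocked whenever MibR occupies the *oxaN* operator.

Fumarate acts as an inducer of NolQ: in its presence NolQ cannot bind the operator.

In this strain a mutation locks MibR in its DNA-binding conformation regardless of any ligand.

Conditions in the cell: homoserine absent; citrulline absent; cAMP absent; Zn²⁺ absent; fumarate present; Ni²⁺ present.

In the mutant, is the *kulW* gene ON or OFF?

Ni²⁺ is present, so YilU is inactive.
MibR is constitutively active in this strain.
cAMP is absent, so OxaU is active.
With repressor MibR bound, *oxaN* is not transcribed.
So OxaN is not produced.
Fumarate is present, so NolQ is inactive.
Required activator OxaN is absent, so *dulH* is not transcribed.
So DulH is not produced.
Required activator YilU is absent, so *jalM* is not transcribed.
So JalM is not produced.
Zn²⁺ is absent, so JovT is inactive.
No activator is available at the *kulW* promoter, so *kulW* is not transcribed.

OFF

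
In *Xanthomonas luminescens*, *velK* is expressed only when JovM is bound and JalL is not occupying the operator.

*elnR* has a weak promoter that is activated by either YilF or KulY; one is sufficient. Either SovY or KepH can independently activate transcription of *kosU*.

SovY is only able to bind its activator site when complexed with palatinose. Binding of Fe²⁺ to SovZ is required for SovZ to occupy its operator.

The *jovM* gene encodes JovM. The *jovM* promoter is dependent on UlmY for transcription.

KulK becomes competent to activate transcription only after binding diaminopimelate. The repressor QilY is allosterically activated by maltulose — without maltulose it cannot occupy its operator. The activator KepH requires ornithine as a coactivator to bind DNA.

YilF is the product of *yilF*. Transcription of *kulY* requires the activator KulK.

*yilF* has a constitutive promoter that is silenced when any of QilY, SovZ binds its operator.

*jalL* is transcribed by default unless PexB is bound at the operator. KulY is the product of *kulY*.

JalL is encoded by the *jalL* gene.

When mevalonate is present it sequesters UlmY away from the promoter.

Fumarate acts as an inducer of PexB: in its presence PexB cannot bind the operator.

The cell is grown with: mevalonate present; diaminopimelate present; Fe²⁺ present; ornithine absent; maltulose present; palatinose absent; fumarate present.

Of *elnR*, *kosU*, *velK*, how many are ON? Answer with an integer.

1

Maltulose is present, so QilY is active.
Fe²⁺ is present, so SovZ is active.
With repressor QilY bound, *yilF* is not transcribed.
So YilF is not produced.
Diaminopimelate is present, so KulK is active.
No repressor is bound and KulK is active, so *kulY* is transcribed.
So KulY is produced and active.
Activator KulY is present, so *elnR* is transcribed.
→ *elnR* is ON.
Palatinose is absent, so SovY is inactive.
Ornithine is absent, so KepH is inactive.
No activator is available at the *kosU* promoter, so *kosU* is not transcribed.
→ *kosU* is OFF.
Mevalonate is present, so UlmY is inactive.
Required activator UlmY is absent, so *jovM* is not transcribed.
So JovM is not produced.
Fumarate is present, so PexB is inactive.
With no repressor bound, *jalL* is transcribed.
So JalL is produced and active.
With repressor JalL bound, *velK* is not transcribed.
→ *velK* is OFF.
1 of the 3 genes is transcribed.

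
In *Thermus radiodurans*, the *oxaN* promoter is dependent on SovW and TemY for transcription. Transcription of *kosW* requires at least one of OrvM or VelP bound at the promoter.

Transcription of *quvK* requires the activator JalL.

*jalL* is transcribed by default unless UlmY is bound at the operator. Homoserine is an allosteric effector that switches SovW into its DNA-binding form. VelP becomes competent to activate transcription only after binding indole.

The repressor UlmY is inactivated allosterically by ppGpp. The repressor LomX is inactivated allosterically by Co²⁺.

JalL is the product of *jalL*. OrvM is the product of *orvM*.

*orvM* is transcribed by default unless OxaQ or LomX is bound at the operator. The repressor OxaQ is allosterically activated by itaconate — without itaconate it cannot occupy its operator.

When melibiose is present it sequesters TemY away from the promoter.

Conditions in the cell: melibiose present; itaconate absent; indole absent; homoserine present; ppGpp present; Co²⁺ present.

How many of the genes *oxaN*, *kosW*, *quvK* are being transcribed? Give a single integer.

2

Homoserine is present, so SovW is active.
Melibiose is present, so TemY is inactive.
Required activator TemY is absent, so *oxaN* is not transcribed.
→ *oxaN* is OFF.
Itaconate is absent, so OxaQ is inactive.
Co²⁺ is present, so LomX is inactive.
With no repressor bound, *orvM* is transcribed.
So OrvM is produced and active.
Indole is absent, so VelP is inactive.
Activator OrvM is present, so *kosW* is transcribed.
→ *kosW* is ON.
ppGpp is present, so UlmY is inactive.
With no repressor bound, *jalL* is transcribed.
So JalL is produced and active.
No repressor is bound and JalL is active, so *quvK* is transcribed.
→ *quvK* is ON.
2 of the 3 genes are transcribed.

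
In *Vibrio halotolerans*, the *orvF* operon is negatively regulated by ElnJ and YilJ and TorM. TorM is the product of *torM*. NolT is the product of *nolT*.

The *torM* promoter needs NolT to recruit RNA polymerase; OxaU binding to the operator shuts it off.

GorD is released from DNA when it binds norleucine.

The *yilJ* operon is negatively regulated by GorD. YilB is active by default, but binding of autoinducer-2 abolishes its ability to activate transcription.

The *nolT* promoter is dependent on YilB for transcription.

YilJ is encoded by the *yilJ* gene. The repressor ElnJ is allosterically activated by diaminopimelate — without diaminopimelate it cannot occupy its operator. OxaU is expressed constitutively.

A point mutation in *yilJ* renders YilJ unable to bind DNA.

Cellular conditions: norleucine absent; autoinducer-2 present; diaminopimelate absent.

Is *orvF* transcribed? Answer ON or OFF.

ON

Diaminopimelate is absent, so ElnJ is inactive.
YilJ is non-functional in this strain, so it has no effect.
OxaU is produced constitutively and is active.
Autoinducer-2 is present, so YilB is inactive.
Required activator YilB is absent, so *nolT* is not transcribed.
So NolT is not produced.
With repressor OxaU bound, *torM* is not transcribed.
So TorM is not produced.
With no repressor bound, *orvF* is transcribed.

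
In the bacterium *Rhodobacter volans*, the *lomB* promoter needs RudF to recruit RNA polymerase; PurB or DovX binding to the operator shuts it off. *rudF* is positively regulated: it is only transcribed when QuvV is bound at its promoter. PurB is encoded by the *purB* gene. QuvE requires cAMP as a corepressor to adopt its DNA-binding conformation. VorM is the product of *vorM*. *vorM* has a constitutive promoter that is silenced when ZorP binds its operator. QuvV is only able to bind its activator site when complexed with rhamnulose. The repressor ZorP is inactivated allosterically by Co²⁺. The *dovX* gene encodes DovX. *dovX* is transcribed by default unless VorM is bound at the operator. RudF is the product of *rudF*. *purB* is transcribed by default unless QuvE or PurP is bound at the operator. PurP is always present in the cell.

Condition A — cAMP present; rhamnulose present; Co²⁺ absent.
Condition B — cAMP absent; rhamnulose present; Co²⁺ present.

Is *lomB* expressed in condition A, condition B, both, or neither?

B only

Condition A:
cAMP is present, so QuvE is active.
PurP is produced constitutively and is active.
With repressor QuvE bound, *purB* is not transcribed.
So PurB is not produced.
Rhamnulose is present, so QuvV is active.
No repressor is bound and QuvV is active, so *rudF* is transcribed.
So RudF is produced and active.
Co²⁺ is absent, so ZorP is active.
With repressor ZorP bound, *vorM* is not transcribed.
So VorM is not produced.
With no repressor bound, *dovX* is transcribed.
So DovX is produced and active.
With repressor DovX bound, *lomB* is not transcribed.
→ *lomB* is OFF in A.
Condition B:
cAMP is absent, so QuvE is inactive.
PurP is produced constitutively and is active.
With repressor PurP bound, *purB* is not transcribed.
So PurB is not produced.
Rhamnulose is present, so QuvV is active.
No repressor is bound and QuvV is active, so *rudF* is transcribed.
So RudF is produced and active.
Co²⁺ is present, so ZorP is inactive.
With no repressor bound, *vorM* is transcribed.
So VorM is produced and active.
With repressor VorM bound, *dovX* is not transcribed.
So DovX is not produced.
No repressor is bound and RudF is active, so *lomB* is transcribed.
→ *lomB* is ON in B.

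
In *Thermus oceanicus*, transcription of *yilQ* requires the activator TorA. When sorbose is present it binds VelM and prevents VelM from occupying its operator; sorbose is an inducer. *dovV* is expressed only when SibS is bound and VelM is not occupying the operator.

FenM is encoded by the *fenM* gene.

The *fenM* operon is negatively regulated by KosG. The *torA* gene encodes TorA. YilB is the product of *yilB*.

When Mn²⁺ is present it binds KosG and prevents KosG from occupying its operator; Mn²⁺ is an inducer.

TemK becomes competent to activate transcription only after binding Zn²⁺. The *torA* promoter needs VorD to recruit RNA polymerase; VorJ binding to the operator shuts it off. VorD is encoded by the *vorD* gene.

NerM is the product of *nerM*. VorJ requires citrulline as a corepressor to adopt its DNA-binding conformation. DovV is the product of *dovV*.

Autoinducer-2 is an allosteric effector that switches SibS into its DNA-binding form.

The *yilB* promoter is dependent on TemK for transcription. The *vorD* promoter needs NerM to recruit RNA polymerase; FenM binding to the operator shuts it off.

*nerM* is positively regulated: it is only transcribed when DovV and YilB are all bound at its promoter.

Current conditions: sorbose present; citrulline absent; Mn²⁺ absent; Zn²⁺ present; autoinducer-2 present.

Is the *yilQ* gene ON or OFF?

ON

Autoinducer-2 is present, so SibS is active.
Sorbose is present, so VelM is inactive.
No repressor is bound and SibS is active, so *dovV* is transcribed.
So DovV is produced and active.
Zn²⁺ is present, so TemK is active.
No repressor is bound and TemK is active, so *yilB* is transcribed.
So YilB is produced and active.
No repressor is bound and DovV and YilB are active, so *nerM* is transcribed.
So NerM is produced and active.
Mn²⁺ is absent, so KosG is active.
With repressor KosG bound, *fenM* is not transcribed.
So FenM is not produced.
No repressor is bound and NerM is active, so *vorD* is transcribed.
So VorD is produced and active.
Citrulline is absent, so VorJ is inactive.
No repressor is bound and VorD is active, so *torA* is transcribed.
So TorA is produced and active.
No repressor is bound and TorA is active, so *yilQ* is transcribed.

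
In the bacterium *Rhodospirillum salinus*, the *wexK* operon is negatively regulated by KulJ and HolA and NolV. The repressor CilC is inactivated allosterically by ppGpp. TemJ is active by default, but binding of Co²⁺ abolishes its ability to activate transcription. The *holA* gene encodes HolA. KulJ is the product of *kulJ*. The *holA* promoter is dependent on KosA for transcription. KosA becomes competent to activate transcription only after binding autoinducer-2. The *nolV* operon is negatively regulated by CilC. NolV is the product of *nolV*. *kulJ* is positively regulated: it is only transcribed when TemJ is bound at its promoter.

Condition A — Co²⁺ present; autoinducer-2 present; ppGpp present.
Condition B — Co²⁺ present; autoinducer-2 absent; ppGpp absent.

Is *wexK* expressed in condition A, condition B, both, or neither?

Condition A:
Co²⁺ is present, so TemJ is inactive.
Required activator TemJ is absent, so *kulJ* is not transcribed.
So KulJ is not produced.
Autoinducer-2 is present, so KosA is active.
No repressor is bound and KosA is active, so *holA* is transcribed.
So HolA is produced and active.
ppGpp is present, so CilC is inactive.
With no repressor bound, *nolV* is transcribed.
So NolV is produced and active.
With repressor HolA bound, *wexK* is not transcribed.
→ *wexK* is OFF in A.
Condition B:
Co²⁺ is present, so TemJ is inactive.
Required activator TemJ is absent, so *kulJ* is not transcribed.
So KulJ is not produced.
Autoinducer-2 is absent, so KosA is inactive.
Required activator KosA is absent, so *holA* is not transcribed.
So HolA is not produced.
ppGpp is absent, so CilC is active.
With repressor CilC bound, *nolV* is not transcribed.
So NolV is not produced.
With no repressor bound, *wexK* is transcribed.
→ *wexK* is ON in B.

B only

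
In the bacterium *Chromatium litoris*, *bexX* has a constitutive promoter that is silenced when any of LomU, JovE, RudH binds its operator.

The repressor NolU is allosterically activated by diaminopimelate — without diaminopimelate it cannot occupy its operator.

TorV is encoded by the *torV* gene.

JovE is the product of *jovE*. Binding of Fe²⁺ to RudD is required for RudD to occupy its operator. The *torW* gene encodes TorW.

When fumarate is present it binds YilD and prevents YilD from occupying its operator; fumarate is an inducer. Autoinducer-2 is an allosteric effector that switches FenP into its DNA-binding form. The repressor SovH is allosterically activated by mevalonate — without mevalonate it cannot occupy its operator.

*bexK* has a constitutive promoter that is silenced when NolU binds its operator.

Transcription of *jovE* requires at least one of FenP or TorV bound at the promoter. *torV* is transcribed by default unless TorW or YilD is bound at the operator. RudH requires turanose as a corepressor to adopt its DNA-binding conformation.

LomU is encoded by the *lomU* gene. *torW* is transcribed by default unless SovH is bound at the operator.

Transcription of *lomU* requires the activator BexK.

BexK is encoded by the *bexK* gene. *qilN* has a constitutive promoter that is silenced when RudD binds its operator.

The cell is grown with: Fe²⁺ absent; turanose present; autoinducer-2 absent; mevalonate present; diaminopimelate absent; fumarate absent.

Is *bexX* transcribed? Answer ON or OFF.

Diaminopimelate is absent, so NolU is inactive.
With no repressor bound, *bexK* is transcribed.
So BexK is produced and active.
No repressor is bound and BexK is active, so *lomU* is transcribed.
So LomU is produced and active.
Autoinducer-2 is absent, so FenP is inactive.
Mevalonate is present, so SovH is active.
With repressor SovH bound, *torW* is not transcribed.
So TorW is not produced.
Fumarate is absent, so YilD is active.
With repressor YilD bound, *torV* is not transcribed.
So TorV is not produced.
No activator is available at the *jovE* promoter, so *jovE* is not transcribed.
So JovE is not produced.
Turanose is present, so RudH is active.
With repressor LomU bound, *bexX* is not transcribed.

OFF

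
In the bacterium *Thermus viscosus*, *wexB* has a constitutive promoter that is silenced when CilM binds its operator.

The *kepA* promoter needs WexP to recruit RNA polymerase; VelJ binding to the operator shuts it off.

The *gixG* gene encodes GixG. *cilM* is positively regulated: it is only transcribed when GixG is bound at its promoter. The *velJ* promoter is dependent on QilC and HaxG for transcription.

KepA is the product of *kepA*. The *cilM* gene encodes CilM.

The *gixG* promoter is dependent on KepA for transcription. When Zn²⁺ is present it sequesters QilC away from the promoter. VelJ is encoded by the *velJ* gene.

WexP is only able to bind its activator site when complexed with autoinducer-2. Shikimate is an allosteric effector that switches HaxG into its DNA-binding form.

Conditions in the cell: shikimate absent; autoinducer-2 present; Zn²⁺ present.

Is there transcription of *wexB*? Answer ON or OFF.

OFF

Zn²⁺ is present, so QilC is inactive.
Shikimate is absent, so HaxG is inactive.
Required activator QilC is absent, so *velJ* is not transcribed.
So VelJ is not produced.
Autoinducer-2 is present, so WexP is active.
No repressor is bound and WexP is active, so *kepA* is transcribed.
So KepA is produced and active.
No repressor is bound and KepA is active, so *gixG* is transcribed.
So GixG is produced and active.
No repressor is bound and GixG is active, so *cilM* is transcribed.
So CilM is produced and active.
With repressor CilM bound, *wexB* is not transcribed.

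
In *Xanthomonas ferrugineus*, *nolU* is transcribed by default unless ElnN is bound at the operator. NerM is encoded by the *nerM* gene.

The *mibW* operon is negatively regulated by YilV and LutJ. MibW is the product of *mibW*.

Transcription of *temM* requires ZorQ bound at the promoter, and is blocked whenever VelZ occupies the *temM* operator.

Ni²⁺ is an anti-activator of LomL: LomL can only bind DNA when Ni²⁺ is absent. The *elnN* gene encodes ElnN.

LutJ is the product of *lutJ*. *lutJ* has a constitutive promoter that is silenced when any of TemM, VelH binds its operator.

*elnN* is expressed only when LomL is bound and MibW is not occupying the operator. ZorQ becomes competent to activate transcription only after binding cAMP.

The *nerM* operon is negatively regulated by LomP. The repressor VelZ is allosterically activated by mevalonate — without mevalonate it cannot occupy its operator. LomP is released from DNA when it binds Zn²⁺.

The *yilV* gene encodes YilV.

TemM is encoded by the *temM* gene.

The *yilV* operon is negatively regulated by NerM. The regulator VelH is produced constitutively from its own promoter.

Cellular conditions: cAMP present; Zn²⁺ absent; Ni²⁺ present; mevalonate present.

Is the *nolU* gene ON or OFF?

ON

Zn²⁺ is absent, so LomP is active.
With repressor LomP bound, *nerM* is not transcribed.
So NerM is not produced.
With no repressor bound, *yilV* is transcribed.
So YilV is produced and active.
cAMP is present, so ZorQ is active.
Mevalonate is present, so VelZ is active.
With repressor VelZ bound, *temM* is not transcribed.
So TemM is not produced.
VelH is produced constitutively and is active.
With repressor VelH bound, *lutJ* is not transcribed.
So LutJ is not produced.
With repressor YilV bound, *mibW* is not transcribed.
So MibW is not produced.
Ni²⁺ is present, so LomL is inactive.
Required activator LomL is absent, so *elnN* is not transcribed.
So ElnN is not produced.
With no repressor bound, *nolU* is transcribed.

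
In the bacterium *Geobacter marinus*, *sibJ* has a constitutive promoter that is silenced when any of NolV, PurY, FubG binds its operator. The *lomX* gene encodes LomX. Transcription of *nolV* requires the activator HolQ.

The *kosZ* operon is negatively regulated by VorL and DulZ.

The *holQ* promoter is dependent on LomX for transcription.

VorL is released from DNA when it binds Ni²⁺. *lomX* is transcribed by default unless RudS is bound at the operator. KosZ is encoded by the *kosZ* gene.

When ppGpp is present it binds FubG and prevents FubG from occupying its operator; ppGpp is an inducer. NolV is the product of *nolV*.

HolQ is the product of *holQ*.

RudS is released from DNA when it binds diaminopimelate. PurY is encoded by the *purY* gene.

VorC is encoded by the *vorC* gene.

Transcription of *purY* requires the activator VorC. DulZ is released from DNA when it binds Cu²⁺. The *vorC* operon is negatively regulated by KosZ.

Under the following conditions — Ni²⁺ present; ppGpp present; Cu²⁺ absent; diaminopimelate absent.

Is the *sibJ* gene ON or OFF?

Diaminopimelate is absent, so RudS is active.
With repressor RudS bound, *lomX* is not transcribed.
So LomX is not produced.
Required activator LomX is absent, so *holQ* is not transcribed.
So HolQ is not produced.
Required activator HolQ is absent, so *nolV* is not transcribed.
So NolV is not produced.
Ni²⁺ is present, so VorL is inactive.
Cu²⁺ is absent, so DulZ is active.
With repressor DulZ bound, *kosZ* is not transcribed.
So KosZ is not produced.
With no repressor bound, *vorC* is transcribed.
So VorC is produced and active.
No repressor is bound and VorC is active, so *purY* is transcribed.
So PurY is produced and active.
ppGpp is present, so FubG is inactive.
With repressor PurY bound, *sibJ* is not transcribed.

OFF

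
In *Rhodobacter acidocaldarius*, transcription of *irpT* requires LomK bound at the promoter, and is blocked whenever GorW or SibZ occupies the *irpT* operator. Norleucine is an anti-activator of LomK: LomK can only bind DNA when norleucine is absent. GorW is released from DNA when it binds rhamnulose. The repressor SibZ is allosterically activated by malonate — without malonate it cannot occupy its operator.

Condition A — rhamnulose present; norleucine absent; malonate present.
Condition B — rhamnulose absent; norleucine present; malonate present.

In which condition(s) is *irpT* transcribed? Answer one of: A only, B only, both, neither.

Condition A:
Rhamnulose is present, so GorW is inactive.
Norleucine is absent, so LomK is active.
Malonate is present, so SibZ is active.
With repressor SibZ bound, *irpT* is not transcribed.
→ *irpT* is OFF in A.
Condition B:
Rhamnulose is absent, so GorW is active.
Norleucine is present, so LomK is inactive.
Malonate is present, so SibZ is active.
With repressor GorW bound, *irpT* is not transcribed.
→ *irpT* is OFF in B.

neither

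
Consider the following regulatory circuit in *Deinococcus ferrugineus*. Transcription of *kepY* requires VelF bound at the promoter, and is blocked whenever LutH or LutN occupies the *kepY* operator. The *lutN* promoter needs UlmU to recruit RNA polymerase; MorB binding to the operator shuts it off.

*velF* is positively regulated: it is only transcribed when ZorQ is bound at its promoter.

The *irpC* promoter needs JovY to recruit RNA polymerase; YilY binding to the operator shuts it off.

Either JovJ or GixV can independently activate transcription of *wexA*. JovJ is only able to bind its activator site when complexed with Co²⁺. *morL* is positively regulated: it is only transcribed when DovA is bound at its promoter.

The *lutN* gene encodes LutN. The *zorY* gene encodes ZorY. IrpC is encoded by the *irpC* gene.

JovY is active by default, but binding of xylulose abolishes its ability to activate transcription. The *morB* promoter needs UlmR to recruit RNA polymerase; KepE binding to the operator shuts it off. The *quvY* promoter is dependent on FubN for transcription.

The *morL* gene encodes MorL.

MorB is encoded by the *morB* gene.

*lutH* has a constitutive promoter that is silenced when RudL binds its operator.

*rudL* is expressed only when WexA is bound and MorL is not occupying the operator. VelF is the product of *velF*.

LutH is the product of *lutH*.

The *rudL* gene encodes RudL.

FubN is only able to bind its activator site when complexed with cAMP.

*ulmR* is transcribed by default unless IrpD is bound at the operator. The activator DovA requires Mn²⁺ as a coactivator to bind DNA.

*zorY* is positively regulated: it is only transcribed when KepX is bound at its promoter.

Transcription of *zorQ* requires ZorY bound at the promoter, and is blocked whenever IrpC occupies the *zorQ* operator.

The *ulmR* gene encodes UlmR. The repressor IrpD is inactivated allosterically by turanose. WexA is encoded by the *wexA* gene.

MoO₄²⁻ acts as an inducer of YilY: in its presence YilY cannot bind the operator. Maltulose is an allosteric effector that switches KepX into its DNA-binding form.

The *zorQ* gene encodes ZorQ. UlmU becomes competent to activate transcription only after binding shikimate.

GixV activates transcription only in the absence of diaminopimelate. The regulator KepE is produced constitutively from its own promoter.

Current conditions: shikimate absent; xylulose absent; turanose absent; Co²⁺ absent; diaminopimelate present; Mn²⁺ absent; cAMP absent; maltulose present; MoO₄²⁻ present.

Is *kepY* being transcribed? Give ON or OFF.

Co²⁺ is absent, so JovJ is inactive.
Diaminopimelate is present, so GixV is inactive.
No activator is available at the *wexA* promoter, so *wexA* is not transcribed.
So WexA is not produced.
Mn²⁺ is absent, so DovA is inactive.
Required activator DovA is absent, so *morL* is not transcribed.
So MorL is not produced.
Required activator WexA is absent, so *rudL* is not transcribed.
So RudL is not produced.
With no repressor bound, *lutH* is transcribed.
So LutH is produced and active.
Maltulose is present, so KepX is active.
No repressor is bound and KepX is active, so *zorY* is transcribed.
So ZorY is produced and active.
Xylulose is absent, so JovY is active.
MoO₄²⁻ is present, so YilY is inactive.
No repressor is bound and JovY is active, so *irpC* is transcribed.
So IrpC is produced and active.
With repressor IrpC bound, *zorQ* is not transcribed.
So ZorQ is not produced.
Required activator ZorQ is absent, so *velF* is not transcribed.
So VelF is not produced.
KepE is produced constitutively and is active.
Turanose is absent, so IrpD is active.
With repressor IrpD bound, *ulmR* is not transcribed.
So UlmR is not produced.
With repressor KepE bound, *morB* is not transcribed.
So MorB is not produced.
Shikimate is absent, so UlmU is inactive.
Required activator UlmU is absent, so *lutN* is not transcribed.
So LutN is not produced.
With repressor LutH bound, *kepY* is not transcribed.

OFF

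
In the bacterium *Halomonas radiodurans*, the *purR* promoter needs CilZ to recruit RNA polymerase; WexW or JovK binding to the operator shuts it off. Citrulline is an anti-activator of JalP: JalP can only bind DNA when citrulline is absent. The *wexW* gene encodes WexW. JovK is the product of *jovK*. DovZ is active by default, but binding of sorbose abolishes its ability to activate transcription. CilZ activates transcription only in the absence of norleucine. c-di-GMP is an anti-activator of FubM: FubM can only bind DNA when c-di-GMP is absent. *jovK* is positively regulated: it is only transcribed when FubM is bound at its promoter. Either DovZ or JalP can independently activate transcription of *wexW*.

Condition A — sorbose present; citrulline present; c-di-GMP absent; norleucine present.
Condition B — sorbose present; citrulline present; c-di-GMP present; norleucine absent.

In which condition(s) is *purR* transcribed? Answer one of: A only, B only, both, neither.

Condition A:
Sorbose is present, so DovZ is inactive.
Citrulline is present, so JalP is inactive.
No activator is available at the *wexW* promoter, so *wexW* is not transcribed.
So WexW is not produced.
c-di-GMP is absent, so FubM is active.
No repressor is bound and FubM is active, so *jovK* is transcribed.
So JovK is produced and active.
Norleucine is present, so CilZ is inactive.
With repressor JovK bound, *purR* is not transcribed.
→ *purR* is OFF in A.
Condition B:
Sorbose is present, so DovZ is inactive.
Citrulline is present, so JalP is inactive.
No activator is available at the *wexW* promoter, so *wexW* is not transcribed.
So WexW is not produced.
c-di-GMP is present, so FubM is inactive.
Required activator FubM is absent, so *jovK* is not transcribed.
So JovK is not produced.
Norleucine is absent, so CilZ is active.
No repressor is bound and CilZ is active, so *purR* is transcribed.
→ *purR* is ON in B.

B only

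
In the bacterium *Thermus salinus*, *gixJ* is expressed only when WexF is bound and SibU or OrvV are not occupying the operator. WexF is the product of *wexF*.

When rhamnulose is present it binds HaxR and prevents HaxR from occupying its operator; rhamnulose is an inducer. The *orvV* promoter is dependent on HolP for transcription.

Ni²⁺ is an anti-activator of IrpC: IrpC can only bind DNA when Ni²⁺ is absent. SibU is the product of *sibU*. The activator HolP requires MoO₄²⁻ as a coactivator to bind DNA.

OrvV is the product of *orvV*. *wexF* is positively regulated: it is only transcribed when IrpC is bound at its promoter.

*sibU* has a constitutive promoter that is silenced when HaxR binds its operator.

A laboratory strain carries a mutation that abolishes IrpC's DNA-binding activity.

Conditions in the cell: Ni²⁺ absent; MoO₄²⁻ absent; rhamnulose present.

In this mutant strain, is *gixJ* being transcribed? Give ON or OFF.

OFF

IrpC is non-functional in this strain, so it has no effect.
Required activator IrpC is absent, so *wexF* is not transcribed.
So WexF is not produced.
Rhamnulose is present, so HaxR is inactive.
With no repressor bound, *sibU* is transcribed.
So SibU is produced and active.
MoO₄²⁻ is absent, so HolP is inactive.
Required activator HolP is absent, so *orvV* is not transcribed.
So OrvV is not produced.
With repressor SibU bound, *gixJ* is not transcribed.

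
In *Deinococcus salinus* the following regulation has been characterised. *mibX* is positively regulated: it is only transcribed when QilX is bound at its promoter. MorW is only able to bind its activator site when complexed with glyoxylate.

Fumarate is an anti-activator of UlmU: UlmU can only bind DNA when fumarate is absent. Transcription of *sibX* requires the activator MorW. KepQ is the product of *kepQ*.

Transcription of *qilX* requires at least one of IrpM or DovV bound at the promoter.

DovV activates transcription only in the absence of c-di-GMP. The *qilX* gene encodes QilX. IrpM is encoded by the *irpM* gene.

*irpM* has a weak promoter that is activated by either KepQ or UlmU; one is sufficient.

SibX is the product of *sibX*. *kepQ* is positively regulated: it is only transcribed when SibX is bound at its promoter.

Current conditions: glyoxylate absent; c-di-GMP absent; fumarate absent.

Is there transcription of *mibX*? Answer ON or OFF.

Glyoxylate is absent, so MorW is inactive.
Required activator MorW is absent, so *sibX* is not transcribed.
So SibX is not produced.
Required activator SibX is absent, so *kepQ* is not transcribed.
So KepQ is not produced.
Fumarate is absent, so UlmU is active.
Activator UlmU is present, so *irpM* is transcribed.
So IrpM is produced and active.
c-di-GMP is absent, so DovV is active.
Activator IrpM is present, so *qilX* is transcribed.
So QilX is produced and active.
No repressor is bound and QilX is active, so *mibX* is transcribed.

ON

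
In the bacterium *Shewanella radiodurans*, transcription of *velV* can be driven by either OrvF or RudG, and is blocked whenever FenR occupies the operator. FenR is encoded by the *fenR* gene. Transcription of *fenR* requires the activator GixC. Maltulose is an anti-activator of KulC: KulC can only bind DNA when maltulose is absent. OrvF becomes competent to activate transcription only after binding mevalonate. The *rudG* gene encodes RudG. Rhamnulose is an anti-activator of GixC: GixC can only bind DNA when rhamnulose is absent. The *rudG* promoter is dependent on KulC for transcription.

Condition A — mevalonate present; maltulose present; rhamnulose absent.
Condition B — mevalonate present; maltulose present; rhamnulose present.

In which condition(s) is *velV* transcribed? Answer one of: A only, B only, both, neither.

B only

Condition A:
Mevalonate is present, so OrvF is active.
Maltulose is present, so KulC is inactive.
Required activator KulC is absent, so *rudG* is not transcribed.
So RudG is not produced.
Rhamnulose is absent, so GixC is active.
No repressor is bound and GixC is active, so *fenR* is transcribed.
So FenR is produced and active.
With repressor FenR bound, *velV* is not transcribed.
→ *velV* is OFF in A.
Condition B:
Mevalonate is present, so OrvF is active.
Maltulose is present, so KulC is inactive.
Required activator KulC is absent, so *rudG* is not transcribed.
So RudG is not produced.
Rhamnulose is present, so GixC is inactive.
Required activator GixC is absent, so *fenR* is not transcribed.
So FenR is not produced.
Activator OrvF is present, so *velV* is transcribed.
→ *velV* is ON in B.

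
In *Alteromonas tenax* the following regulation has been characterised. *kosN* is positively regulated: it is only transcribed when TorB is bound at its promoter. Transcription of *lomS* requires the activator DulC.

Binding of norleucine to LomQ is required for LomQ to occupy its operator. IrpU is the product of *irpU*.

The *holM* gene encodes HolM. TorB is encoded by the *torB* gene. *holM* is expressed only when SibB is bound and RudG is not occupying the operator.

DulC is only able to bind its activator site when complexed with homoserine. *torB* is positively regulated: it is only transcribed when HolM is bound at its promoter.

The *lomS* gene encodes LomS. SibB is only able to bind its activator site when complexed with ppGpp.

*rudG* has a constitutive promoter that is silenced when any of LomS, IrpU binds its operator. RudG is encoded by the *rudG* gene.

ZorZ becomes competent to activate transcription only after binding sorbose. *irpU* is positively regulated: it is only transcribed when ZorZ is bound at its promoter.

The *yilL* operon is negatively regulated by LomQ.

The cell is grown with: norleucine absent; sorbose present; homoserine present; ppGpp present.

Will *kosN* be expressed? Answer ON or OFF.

ON

Homoserine is present, so DulC is active.
No repressor is bound and DulC is active, so *lomS* is transcribed.
So LomS is produced and active.
Sorbose is present, so ZorZ is active.
No repressor is bound and ZorZ is active, so *irpU* is transcribed.
So IrpU is produced and active.
With repressor LomS bound, *rudG* is not transcribed.
So RudG is not produced.
ppGpp is present, so SibB is active.
No repressor is bound and SibB is active, so *holM* is transcribed.
So HolM is produced and active.
No repressor is bound and HolM is active, so *torB* is transcribed.
So TorB is produced and active.
No repressor is bound and TorB is active, so *kosN* is transcribed.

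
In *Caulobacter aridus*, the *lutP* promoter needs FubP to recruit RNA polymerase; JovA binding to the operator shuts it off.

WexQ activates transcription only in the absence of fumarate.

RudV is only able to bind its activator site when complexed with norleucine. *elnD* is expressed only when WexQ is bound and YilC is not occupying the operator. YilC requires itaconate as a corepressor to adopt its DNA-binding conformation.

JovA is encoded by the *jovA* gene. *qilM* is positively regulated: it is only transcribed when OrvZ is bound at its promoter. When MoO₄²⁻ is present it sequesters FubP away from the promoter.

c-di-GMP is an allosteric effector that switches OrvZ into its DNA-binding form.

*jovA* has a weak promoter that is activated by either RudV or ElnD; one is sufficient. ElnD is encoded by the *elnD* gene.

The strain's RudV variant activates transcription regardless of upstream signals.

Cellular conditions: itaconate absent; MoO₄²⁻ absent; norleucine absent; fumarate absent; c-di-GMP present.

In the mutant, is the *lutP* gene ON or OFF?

MoO₄²⁻ is absent, so FubP is active.
RudV is constitutively active in this strain.
Fumarate is absent, so WexQ is active.
Itaconate is absent, so YilC is inactive.
No repressor is bound and WexQ is active, so *elnD* is transcribed.
So ElnD is produced and active.
Activator RudV is present, so *jovA* is transcribed.
So JovA is produced and active.
With repressor JovA bound, *lutP* is not transcribed.

OFF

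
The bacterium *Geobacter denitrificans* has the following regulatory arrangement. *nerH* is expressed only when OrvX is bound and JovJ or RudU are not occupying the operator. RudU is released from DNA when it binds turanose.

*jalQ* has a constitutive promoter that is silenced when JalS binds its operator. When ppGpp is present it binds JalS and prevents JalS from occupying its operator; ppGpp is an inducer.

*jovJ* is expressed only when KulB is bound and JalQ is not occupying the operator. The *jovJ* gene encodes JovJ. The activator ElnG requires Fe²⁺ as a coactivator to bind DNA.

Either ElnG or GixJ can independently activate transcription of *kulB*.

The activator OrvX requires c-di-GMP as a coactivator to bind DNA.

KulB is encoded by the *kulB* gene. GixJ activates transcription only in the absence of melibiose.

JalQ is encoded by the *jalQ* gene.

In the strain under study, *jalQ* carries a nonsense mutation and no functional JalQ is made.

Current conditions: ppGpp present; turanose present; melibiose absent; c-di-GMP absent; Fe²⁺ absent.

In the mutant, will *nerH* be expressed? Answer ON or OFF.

JalQ is non-functional in this strain, so it has no effect.
Fe²⁺ is absent, so ElnG is inactive.
Melibiose is absent, so GixJ is active.
Activator GixJ is present, so *kulB* is transcribed.
So KulB is produced and active.
No repressor is bound and KulB is active, so *jovJ* is transcribed.
So JovJ is produced and active.
c-di-GMP is absent, so OrvX is inactive.
Turanose is present, so RudU is inactive.
With repressor JovJ bound, *nerH* is not transcribed.

OFF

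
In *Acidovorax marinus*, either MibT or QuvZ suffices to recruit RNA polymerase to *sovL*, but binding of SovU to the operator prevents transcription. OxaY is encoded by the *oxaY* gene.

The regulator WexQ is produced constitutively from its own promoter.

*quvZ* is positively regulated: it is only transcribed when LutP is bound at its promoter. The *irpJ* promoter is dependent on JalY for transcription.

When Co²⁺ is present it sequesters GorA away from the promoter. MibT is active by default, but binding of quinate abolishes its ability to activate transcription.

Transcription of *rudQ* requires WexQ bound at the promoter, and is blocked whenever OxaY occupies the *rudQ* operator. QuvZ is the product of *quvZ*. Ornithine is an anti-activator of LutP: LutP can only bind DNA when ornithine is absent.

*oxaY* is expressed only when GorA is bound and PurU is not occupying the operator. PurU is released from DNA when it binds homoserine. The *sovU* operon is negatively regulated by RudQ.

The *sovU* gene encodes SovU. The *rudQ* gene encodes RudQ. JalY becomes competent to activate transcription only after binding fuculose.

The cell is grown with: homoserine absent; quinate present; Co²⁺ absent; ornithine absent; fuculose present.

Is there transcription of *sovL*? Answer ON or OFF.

Quinate is present, so MibT is inactive.
Co²⁺ is absent, so GorA is active.
Homoserine is absent, so PurU is active.
With repressor PurU bound, *oxaY* is not transcribed.
So OxaY is not produced.
WexQ is produced constitutively and is active.
No repressor is bound and WexQ is active, so *rudQ* is transcribed.
So RudQ is produced and active.
With repressor RudQ bound, *sovU* is not transcribed.
So SovU is not produced.
Ornithine is absent, so LutP is active.
No repressor is bound and LutP is active, so *quvZ* is transcribed.
So QuvZ is produced and active.
Activator QuvZ is present, so *sovL* is transcribed.

ON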